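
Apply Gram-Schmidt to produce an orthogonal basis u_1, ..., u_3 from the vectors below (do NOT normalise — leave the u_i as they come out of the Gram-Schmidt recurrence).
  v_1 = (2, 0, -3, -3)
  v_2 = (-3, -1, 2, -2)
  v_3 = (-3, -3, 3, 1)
Orthogonal basis:
  u_1 = (2, 0, -3, -3)
  u_2 = (-27/11, -1, 13/11, -31/11)
  u_3 = (3/10, -209/90, -23/90, 41/90)

Apply the Gram-Schmidt recurrence
  u_1 = v_1
  u_i = v_i − Σ_{j<i} ((v_i · u_j) / (u_j · u_j)) · u_j.

Step by step this gives:
  u_1 = (2, 0, -3, -3)
  u_2 = (-27/11, -1, 13/11, -31/11)
  u_3 = (3/10, -209/90, -23/90, 41/90)

Orthogonality check:
  u_2 · u_1 = 0 (should be 0)
  u_3 · u_1 = 0 (should be 0)
  u_3 · u_2 = 0 (should be 0)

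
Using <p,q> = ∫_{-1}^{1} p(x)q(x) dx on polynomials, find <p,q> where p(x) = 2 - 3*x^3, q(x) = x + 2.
<p,q> = 34/5

Expand the product: p(x)·q(x) = -3*x^4 - 6*x^3 + 2*x + 4.
∫_{-1}^{1} of each monomial x^k gives [2/(k+1) if k even, 0 if k odd]. Integrating term-by-term (or equivalently evaluating the antiderivative F(x) = -3*x^5/5 - 3*x^4/2 + x^2 + 4*x at the endpoints):
  F(1) − F(−1) = 29/10 − (-39/10) = 34/5.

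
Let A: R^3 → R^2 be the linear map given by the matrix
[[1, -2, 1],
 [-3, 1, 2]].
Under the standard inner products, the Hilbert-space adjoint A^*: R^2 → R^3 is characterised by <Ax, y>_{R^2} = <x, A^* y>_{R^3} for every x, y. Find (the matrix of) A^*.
A^* = A^T =
[[1, -3],
 [-2, 1],
 [1, 2]]

For real matrices with standard dot products, the defining identity <Ax, y> = <x, A^* y> gives (Ax)^T y = x^T (A^*) y, i.e. x^T A^T y = x^T (A^*) y. Since this holds for all x, y, we must have A^* = A^T. Therefore
A^* =
[[1, -3],
 [-2, 1],
 [1, 2]].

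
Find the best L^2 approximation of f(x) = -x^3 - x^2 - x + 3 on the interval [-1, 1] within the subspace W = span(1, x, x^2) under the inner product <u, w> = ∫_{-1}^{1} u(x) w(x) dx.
g(x) = -x^2 - 8*x/5 + 3

The best approximation g ∈ W is the orthogonal projection of f onto W. Writing g = a_0 + a_1 x + a_2 x^2, the coefficients solve the normal equations G · a = b where
  G_{ij} = <φ_i, φ_j> and b_i = <f, φ_i>, with φ_0 = 1, φ_1 = x, φ_2 = x^2.
G =
  [2, 0, 2/3]
  [0, 2/3, 0]
  [2/3, 0, 2/5],
b = (16/3, -16/15, 8/5).
Solving gives a_0 = 3, a_1 = -8/5, a_2 = -1, so
  g(x) = -x^2 - 8*x/5 + 3.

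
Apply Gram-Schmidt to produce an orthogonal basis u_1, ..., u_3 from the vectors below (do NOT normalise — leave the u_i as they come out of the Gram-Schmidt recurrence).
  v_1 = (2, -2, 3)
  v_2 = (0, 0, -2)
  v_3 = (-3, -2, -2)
Orthogonal basis:
  u_1 = (2, -2, 3)
  u_2 = (12/17, -12/17, -16/17)
  u_3 = (-5/2, -5/2, 0)

Apply the Gram-Schmidt recurrence
  u_1 = v_1
  u_i = v_i − Σ_{j<i} ((v_i · u_j) / (u_j · u_j)) · u_j.

Step by step this gives:
  u_1 = (2, -2, 3)
  u_2 = (12/17, -12/17, -16/17)
  u_3 = (-5/2, -5/2, 0)

Orthogonality check:
  u_2 · u_1 = 0 (should be 0)
  u_3 · u_1 = 0 (should be 0)
  u_3 · u_2 = 0 (should be 0)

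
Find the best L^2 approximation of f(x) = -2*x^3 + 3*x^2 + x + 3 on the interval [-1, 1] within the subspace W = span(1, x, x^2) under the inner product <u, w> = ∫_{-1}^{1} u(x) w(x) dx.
g(x) = 3*x^2 - x/5 + 3

The best approximation g ∈ W is the orthogonal projection of f onto W. Writing g = a_0 + a_1 x + a_2 x^2, the coefficients solve the normal equations G · a = b where
  G_{ij} = <φ_i, φ_j> and b_i = <f, φ_i>, with φ_0 = 1, φ_1 = x, φ_2 = x^2.
G =
  [2, 0, 2/3]
  [0, 2/3, 0]
  [2/3, 0, 2/5],
b = (8, -2/15, 16/5).
Solving gives a_0 = 3, a_1 = -1/5, a_2 = 3, so
  g(x) = 3*x^2 - x/5 + 3.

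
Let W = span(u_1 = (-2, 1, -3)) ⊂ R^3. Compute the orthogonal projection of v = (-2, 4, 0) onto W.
proj_W(v) = (-8/7, 4/7, -12/7)

Set up U = [u_1 | ... | u_1] ∈ R^(3×1). The projector onto W = col(U) is P = U (U^T U)^(-1) U^T.
Compute U^T U =
  [14],
and U^T v = (8).
Solve U^T U · c = U^T v for the coefficients: c = (4/7). The projection is proj_W(v) = U c.
Check: (v - proj_W(v)) · u_1 = 0  (should be 0).
Result: proj_W(v) = (-8/7, 4/7, -12/7).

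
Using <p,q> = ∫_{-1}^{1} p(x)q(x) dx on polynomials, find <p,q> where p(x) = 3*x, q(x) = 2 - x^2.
<p,q> = 0

Expand the product: p(x)·q(x) = -3*x^3 + 6*x.
∫_{-1}^{1} of each monomial x^k gives [2/(k+1) if k even, 0 if k odd]. Integrating term-by-term (or equivalently evaluating the antiderivative F(x) = -3*x^4/4 + 3*x^2 at the endpoints):
  F(1) − F(−1) = 9/4 − (9/4) = 0.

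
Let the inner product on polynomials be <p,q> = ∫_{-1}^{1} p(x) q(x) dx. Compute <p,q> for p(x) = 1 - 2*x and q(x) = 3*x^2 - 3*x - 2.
<p,q> = 2

Expand the product: p(x)·q(x) = -6*x^3 + 9*x^2 + x - 2.
∫_{-1}^{1} of each monomial x^k gives [2/(k+1) if k even, 0 if k odd]. Integrating term-by-term (or equivalently evaluating the antiderivative F(x) = -3*x^4/2 + 3*x^3 + x^2/2 - 2*x at the endpoints):
  F(1) − F(−1) = 0 − (-2) = 2.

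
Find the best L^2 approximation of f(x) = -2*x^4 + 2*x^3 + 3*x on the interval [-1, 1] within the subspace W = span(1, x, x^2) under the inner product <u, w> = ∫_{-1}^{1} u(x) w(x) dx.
g(x) = -12*x^2/7 + 21*x/5 + 6/35

The best approximation g ∈ W is the orthogonal projection of f onto W. Writing g = a_0 + a_1 x + a_2 x^2, the coefficients solve the normal equations G · a = b where
  G_{ij} = <φ_i, φ_j> and b_i = <f, φ_i>, with φ_0 = 1, φ_1 = x, φ_2 = x^2.
G =
  [2, 0, 2/3]
  [0, 2/3, 0]
  [2/3, 0, 2/5],
b = (-4/5, 14/5, -4/7).
Solving gives a_0 = 6/35, a_1 = 21/5, a_2 = -12/7, so
  g(x) = -12*x^2/7 + 21*x/5 + 6/35.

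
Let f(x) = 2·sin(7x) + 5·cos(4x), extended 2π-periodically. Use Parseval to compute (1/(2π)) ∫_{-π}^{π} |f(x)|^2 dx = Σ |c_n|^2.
Σ |c_n|^2 = 29/2

Expand |f|^2 and use orthogonality of {sin(nx), cos(mx)} on [-π, π]:
  ∫_{-π}^{π} sin(nx)^2 dx = π, ∫ cos(mx)^2 dx = π, and cross terms integrate to 0.
So ∫_{-π}^{π} f(x)^2 dx = 2^2 · π + 5^2 · π = (4 + 25)π.
Divide by 2π: (4 + 25)/2 = 29/2.
By Parseval, this equals Σ |c_n|^2.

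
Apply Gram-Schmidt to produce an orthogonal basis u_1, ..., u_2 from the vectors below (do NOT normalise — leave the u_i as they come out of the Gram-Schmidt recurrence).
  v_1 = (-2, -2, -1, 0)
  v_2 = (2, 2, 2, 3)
Orthogonal basis:
  u_1 = (-2, -2, -1, 0)
  u_2 = (-2/9, -2/9, 8/9, 3)

Apply the Gram-Schmidt recurrence
  u_1 = v_1
  u_i = v_i − Σ_{j<i} ((v_i · u_j) / (u_j · u_j)) · u_j.

Step by step this gives:
  u_1 = (-2, -2, -1, 0)
  u_2 = (-2/9, -2/9, 8/9, 3)

Orthogonality check:
  u_2 · u_1 = 0 (should be 0)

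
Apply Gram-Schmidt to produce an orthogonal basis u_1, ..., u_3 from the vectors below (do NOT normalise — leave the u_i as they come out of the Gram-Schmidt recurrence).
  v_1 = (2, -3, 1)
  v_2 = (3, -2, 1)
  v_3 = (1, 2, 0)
Orthogonal basis:
  u_1 = (2, -3, 1)
  u_2 = (8/7, 11/14, 1/14)
  u_3 = (-1/27, 1/27, 5/27)

Apply the Gram-Schmidt recurrence
  u_1 = v_1
  u_i = v_i − Σ_{j<i} ((v_i · u_j) / (u_j · u_j)) · u_j.

Step by step this gives:
  u_1 = (2, -3, 1)
  u_2 = (8/7, 11/14, 1/14)
  u_3 = (-1/27, 1/27, 5/27)

Orthogonality check:
  u_2 · u_1 = 0 (should be 0)
  u_3 · u_1 = 0 (should be 0)
  u_3 · u_2 = 0 (should be 0)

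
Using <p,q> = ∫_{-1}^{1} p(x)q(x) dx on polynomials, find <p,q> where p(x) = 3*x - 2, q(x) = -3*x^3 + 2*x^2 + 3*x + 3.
<p,q> = -184/15

Expand the product: p(x)·q(x) = -9*x^4 + 12*x^3 + 5*x^2 + 3*x - 6.
∫_{-1}^{1} of each monomial x^k gives [2/(k+1) if k even, 0 if k odd]. Integrating term-by-term (or equivalently evaluating the antiderivative F(x) = -9*x^5/5 + 3*x^4 + 5*x^3/3 + 3*x^2/2 - 6*x at the endpoints):
  F(1) − F(−1) = -49/30 − (319/30) = -184/15.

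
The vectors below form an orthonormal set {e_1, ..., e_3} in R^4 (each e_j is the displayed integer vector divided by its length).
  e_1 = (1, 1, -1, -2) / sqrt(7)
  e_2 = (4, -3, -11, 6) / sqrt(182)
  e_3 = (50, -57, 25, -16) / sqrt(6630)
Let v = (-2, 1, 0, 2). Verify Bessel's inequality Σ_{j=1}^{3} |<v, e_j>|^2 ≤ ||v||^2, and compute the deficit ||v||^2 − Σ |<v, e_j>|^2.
Σ |<v, e_j>|^2 = 762/85; ||v||^2 = 9; deficit = 3/85

Write each e_j = u_j / sqrt(<u_j, u_j>) where u_j is the displayed integer vector. Then <v, e_j> = <v, u_j> / sqrt(<u_j, u_j>), so |<v, e_j>|^2 = <v, u_j>^2 / <u_j, u_j>.
Coefficients: <v, e_1> = -5/sqrt(7), <v, e_2> = 1/sqrt(182), <v, e_3> = -189/sqrt(6630).
Square and sum: Σ |<v, e_j>|^2 = 762/85.
Compute ||v||^2 = v·v = 9.
Deficit = 9 − 762/85 = 3/85 ≥ 0, confirming Bessel's inequality. (The deficit equals ||v − Σ <v,e_j> e_j||^2, the squared distance from v to span{e_j}.)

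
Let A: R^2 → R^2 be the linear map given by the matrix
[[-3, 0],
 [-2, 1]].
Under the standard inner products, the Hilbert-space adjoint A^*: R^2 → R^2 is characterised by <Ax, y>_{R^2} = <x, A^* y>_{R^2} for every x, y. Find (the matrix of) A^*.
A^* = A^T =
[[-3, -2],
 [0, 1]]

For real matrices with standard dot products, the defining identity <Ax, y> = <x, A^* y> gives (Ax)^T y = x^T (A^*) y, i.e. x^T A^T y = x^T (A^*) y. Since this holds for all x, y, we must have A^* = A^T. Therefore
A^* =
[[-3, -2],
 [0, 1]].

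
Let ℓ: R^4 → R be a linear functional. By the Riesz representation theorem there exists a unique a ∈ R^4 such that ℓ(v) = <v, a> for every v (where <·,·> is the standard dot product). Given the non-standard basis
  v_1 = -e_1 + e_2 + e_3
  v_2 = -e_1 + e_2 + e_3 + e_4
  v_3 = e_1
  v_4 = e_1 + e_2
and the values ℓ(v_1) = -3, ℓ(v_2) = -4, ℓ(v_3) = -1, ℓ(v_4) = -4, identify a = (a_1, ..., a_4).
a = (-1, -3, -1, -1)

Write a = (a_1, ..., a_4) in the standard basis. For each basis vector v_i, ℓ(v_i) = <v_i, a> is a linear equation in the a_j's. Collect the n equations into a matrix system V a = ℓ, where row i of V is v_i (expressed in the standard basis). Since V is invertible (lower-triangular with 1s on the diagonal, up to permutation), solve by back-substitution:
  V =
[[-1, 1, 1, 0],
 [-1, 1, 1, 1],
 [1, 0, 0, 0],
 [1, 1, 0, 0]]
  V a = (-3, -4, -1, -4)
Solving gives a = (-1, -3, -1, -1).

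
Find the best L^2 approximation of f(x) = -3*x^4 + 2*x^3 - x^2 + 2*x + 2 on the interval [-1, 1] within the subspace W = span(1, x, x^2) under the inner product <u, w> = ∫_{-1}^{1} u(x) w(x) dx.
g(x) = -25*x^2/7 + 16*x/5 + 79/35

The best approximation g ∈ W is the orthogonal projection of f onto W. Writing g = a_0 + a_1 x + a_2 x^2, the coefficients solve the normal equations G · a = b where
  G_{ij} = <φ_i, φ_j> and b_i = <f, φ_i>, with φ_0 = 1, φ_1 = x, φ_2 = x^2.
G =
  [2, 0, 2/3]
  [0, 2/3, 0]
  [2/3, 0, 2/5],
b = (32/15, 32/15, 8/105).
Solving gives a_0 = 79/35, a_1 = 16/5, a_2 = -25/7, so
  g(x) = -25*x^2/7 + 16*x/5 + 79/35.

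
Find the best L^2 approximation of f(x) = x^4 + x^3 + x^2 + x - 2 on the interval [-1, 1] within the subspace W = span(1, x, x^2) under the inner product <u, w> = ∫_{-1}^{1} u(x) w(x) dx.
g(x) = 13*x^2/7 + 8*x/5 - 73/35

The best approximation g ∈ W is the orthogonal projection of f onto W. Writing g = a_0 + a_1 x + a_2 x^2, the coefficients solve the normal equations G · a = b where
  G_{ij} = <φ_i, φ_j> and b_i = <f, φ_i>, with φ_0 = 1, φ_1 = x, φ_2 = x^2.
G =
  [2, 0, 2/3]
  [0, 2/3, 0]
  [2/3, 0, 2/5],
b = (-44/15, 16/15, -68/105).
Solving gives a_0 = -73/35, a_1 = 8/5, a_2 = 13/7, so
  g(x) = 13*x^2/7 + 8*x/5 - 73/35.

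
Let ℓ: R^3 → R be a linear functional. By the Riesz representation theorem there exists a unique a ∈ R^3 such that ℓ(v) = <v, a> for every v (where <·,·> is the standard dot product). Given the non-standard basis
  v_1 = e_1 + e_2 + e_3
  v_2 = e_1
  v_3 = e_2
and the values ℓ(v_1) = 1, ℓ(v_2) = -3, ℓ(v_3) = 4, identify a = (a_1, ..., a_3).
a = (-3, 4, 0)

Write a = (a_1, ..., a_3) in the standard basis. For each basis vector v_i, ℓ(v_i) = <v_i, a> is a linear equation in the a_j's. Collect the n equations into a matrix system V a = ℓ, where row i of V is v_i (expressed in the standard basis). Since V is invertible (lower-triangular with 1s on the diagonal, up to permutation), solve by back-substitution:
  V =
[[1, 1, 1],
 [1, 0, 0],
 [0, 1, 0]]
  V a = (1, -3, 4)
Solving gives a = (-3, 4, 0).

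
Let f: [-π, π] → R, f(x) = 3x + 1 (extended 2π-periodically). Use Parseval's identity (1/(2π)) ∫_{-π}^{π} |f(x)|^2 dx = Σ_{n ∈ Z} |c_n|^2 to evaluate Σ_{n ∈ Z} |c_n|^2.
Σ |c_n|^2 = 3π^2 + 1

Expand and integrate term by term over [-π, π]:
  ∫ (3x)^2 dx = 9·(2π^3/3); ∫ 2·3·(1)·x dx = 0 (odd integrand); ∫ 1^2 dx = 1·2π.
So (1/(2π)) ∫_{-π}^{π} (3x + 1)^2 dx = 9π^2/3 + 1 = 3π^2 + 1.
Parseval ⇒ Σ |c_n|^2 = 3π^2 + 1.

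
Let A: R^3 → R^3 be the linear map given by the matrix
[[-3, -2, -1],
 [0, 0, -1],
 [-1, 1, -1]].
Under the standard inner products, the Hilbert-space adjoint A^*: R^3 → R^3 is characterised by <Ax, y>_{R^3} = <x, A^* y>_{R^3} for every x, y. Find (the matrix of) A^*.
A^* = A^T =
[[-3, 0, -1],
 [-2, 0, 1],
 [-1, -1, -1]]

For real matrices with standard dot products, the defining identity <Ax, y> = <x, A^* y> gives (Ax)^T y = x^T (A^*) y, i.e. x^T A^T y = x^T (A^*) y. Since this holds for all x, y, we must have A^* = A^T. Therefore
A^* =
[[-3, 0, -1],
 [-2, 0, 1],
 [-1, -1, -1]].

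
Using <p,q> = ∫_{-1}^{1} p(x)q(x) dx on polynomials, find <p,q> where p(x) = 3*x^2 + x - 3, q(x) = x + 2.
<p,q> = -22/3

Expand the product: p(x)·q(x) = 3*x^3 + 7*x^2 - x - 6.
∫_{-1}^{1} of each monomial x^k gives [2/(k+1) if k even, 0 if k odd]. Integrating term-by-term (or equivalently evaluating the antiderivative F(x) = 3*x^4/4 + 7*x^3/3 - x^2/2 - 6*x at the endpoints):
  F(1) − F(−1) = -41/12 − (47/12) = -22/3.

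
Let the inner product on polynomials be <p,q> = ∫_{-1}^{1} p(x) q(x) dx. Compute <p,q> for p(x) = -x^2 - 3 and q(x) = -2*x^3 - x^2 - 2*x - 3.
<p,q> = 112/5

Expand the product: p(x)·q(x) = 2*x^5 + x^4 + 8*x^3 + 6*x^2 + 6*x + 9.
∫_{-1}^{1} of each monomial x^k gives [2/(k+1) if k even, 0 if k odd]. Integrating term-by-term (or equivalently evaluating the antiderivative F(x) = x^6/3 + x^5/5 + 2*x^4 + 2*x^3 + 3*x^2 + 9*x at the endpoints):
  F(1) − F(−1) = 248/15 − (-88/15) = 112/5.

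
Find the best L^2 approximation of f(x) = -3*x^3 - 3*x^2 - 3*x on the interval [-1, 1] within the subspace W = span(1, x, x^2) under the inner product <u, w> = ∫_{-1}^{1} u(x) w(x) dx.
g(x) = -3*x^2 - 24*x/5

The best approximation g ∈ W is the orthogonal projection of f onto W. Writing g = a_0 + a_1 x + a_2 x^2, the coefficients solve the normal equations G · a = b where
  G_{ij} = <φ_i, φ_j> and b_i = <f, φ_i>, with φ_0 = 1, φ_1 = x, φ_2 = x^2.
G =
  [2, 0, 2/3]
  [0, 2/3, 0]
  [2/3, 0, 2/5],
b = (-2, -16/5, -6/5).
Solving gives a_0 = 0, a_1 = -24/5, a_2 = -3, so
  g(x) = -3*x^2 - 24*x/5.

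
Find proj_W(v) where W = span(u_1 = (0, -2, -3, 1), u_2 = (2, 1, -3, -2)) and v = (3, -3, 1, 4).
proj_W(v) = (-294/227, -479/227, -57/227, 460/227)

Set up U = [u_1 | ... | u_2] ∈ R^(4×2). The projector onto W = col(U) is P = U (U^T U)^(-1) U^T.
Compute U^T U =
  [14, 5]
  [5, 18],
and U^T v = (7, -8).
Solve U^T U · c = U^T v for the coefficients: c = (166/227, -147/227). The projection is proj_W(v) = U c.
Check: (v - proj_W(v)) · u_1 = 0  (should be 0).
Check: (v - proj_W(v)) · u_2 = 0  (should be 0).
Result: proj_W(v) = (-294/227, -479/227, -57/227, 460/227).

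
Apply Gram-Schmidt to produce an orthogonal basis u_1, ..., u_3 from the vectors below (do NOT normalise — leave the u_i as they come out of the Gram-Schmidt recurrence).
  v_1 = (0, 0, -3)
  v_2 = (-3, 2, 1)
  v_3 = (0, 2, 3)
Orthogonal basis:
  u_1 = (0, 0, -3)
  u_2 = (-3, 2, 0)
  u_3 = (12/13, 18/13, 0)

Apply the Gram-Schmidt recurrence
  u_1 = v_1
  u_i = v_i − Σ_{j<i} ((v_i · u_j) / (u_j · u_j)) · u_j.

Step by step this gives:
  u_1 = (0, 0, -3)
  u_2 = (-3, 2, 0)
  u_3 = (12/13, 18/13, 0)

Orthogonality check:
  u_2 · u_1 = 0 (should be 0)
  u_3 · u_1 = 0 (should be 0)
  u_3 · u_2 = 0 (should be 0)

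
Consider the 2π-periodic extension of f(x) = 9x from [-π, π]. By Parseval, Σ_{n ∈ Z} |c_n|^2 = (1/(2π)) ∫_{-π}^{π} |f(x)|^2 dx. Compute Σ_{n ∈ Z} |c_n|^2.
Σ |c_n|^2 = 27π^2

Expand and integrate term by term over [-π, π]:
  ∫ (9x)^2 dx = 81·(2π^3/3); ∫ 2·9·(0)·x dx = 0 (odd integrand); ∫ 0^2 dx = 0·2π.
So (1/(2π)) ∫_{-π}^{π} (9x)^2 dx = 81π^2/3 + 0 = 27π^2.
Parseval ⇒ Σ |c_n|^2 = 27π^2.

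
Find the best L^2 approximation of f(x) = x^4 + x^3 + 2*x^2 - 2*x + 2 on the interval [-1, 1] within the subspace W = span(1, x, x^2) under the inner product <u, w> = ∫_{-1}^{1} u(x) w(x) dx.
g(x) = 20*x^2/7 - 7*x/5 + 67/35

The best approximation g ∈ W is the orthogonal projection of f onto W. Writing g = a_0 + a_1 x + a_2 x^2, the coefficients solve the normal equations G · a = b where
  G_{ij} = <φ_i, φ_j> and b_i = <f, φ_i>, with φ_0 = 1, φ_1 = x, φ_2 = x^2.
G =
  [2, 0, 2/3]
  [0, 2/3, 0]
  [2/3, 0, 2/5],
b = (86/15, -14/15, 254/105).
Solving gives a_0 = 67/35, a_1 = -7/5, a_2 = 20/7, so
  g(x) = 20*x^2/7 - 7*x/5 + 67/35.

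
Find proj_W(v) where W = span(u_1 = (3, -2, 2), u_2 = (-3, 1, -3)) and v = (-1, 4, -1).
proj_W(v) = (-39/17, 103/34, -1/34)

Set up U = [u_1 | ... | u_2] ∈ R^(3×2). The projector onto W = col(U) is P = U (U^T U)^(-1) U^T.
Compute U^T U =
  [17, -17]
  [-17, 19],
and U^T v = (-13, 10).
Solve U^T U · c = U^T v for the coefficients: c = (-77/34, -3/2). The projection is proj_W(v) = U c.
Check: (v - proj_W(v)) · u_1 = 0  (should be 0).
Check: (v - proj_W(v)) · u_2 = 0  (should be 0).
Result: proj_W(v) = (-39/17, 103/34, -1/34).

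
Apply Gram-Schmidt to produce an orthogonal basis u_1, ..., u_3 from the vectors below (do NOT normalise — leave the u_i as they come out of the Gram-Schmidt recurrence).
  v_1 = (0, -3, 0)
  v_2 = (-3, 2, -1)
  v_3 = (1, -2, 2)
Orthogonal basis:
  u_1 = (0, -3, 0)
  u_2 = (-3, 0, -1)
  u_3 = (-1/2, 0, 3/2)

Apply the Gram-Schmidt recurrence
  u_1 = v_1
  u_i = v_i − Σ_{j<i} ((v_i · u_j) / (u_j · u_j)) · u_j.

Step by step this gives:
  u_1 = (0, -3, 0)
  u_2 = (-3, 0, -1)
  u_3 = (-1/2, 0, 3/2)

Orthogonality check:
  u_2 · u_1 = 0 (should be 0)
  u_3 · u_1 = 0 (should be 0)
  u_3 · u_2 = 0 (should be 0)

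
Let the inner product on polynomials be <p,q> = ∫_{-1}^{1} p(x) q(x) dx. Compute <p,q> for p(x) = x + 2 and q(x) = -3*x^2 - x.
<p,q> = -14/3

Expand the product: p(x)·q(x) = -3*x^3 - 7*x^2 - 2*x.
∫_{-1}^{1} of each monomial x^k gives [2/(k+1) if k even, 0 if k odd]. Integrating term-by-term (or equivalently evaluating the antiderivative F(x) = -3*x^4/4 - 7*x^3/3 - x^2 at the endpoints):
  F(1) − F(−1) = -49/12 − (7/12) = -14/3.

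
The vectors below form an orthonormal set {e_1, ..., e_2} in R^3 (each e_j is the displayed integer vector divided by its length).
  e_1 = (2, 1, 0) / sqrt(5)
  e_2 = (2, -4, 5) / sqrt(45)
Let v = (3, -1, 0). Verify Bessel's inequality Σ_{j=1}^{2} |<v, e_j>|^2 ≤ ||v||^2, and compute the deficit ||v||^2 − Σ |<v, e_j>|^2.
Σ |<v, e_j>|^2 = 65/9; ||v||^2 = 10; deficit = 25/9

Write each e_j = u_j / sqrt(<u_j, u_j>) where u_j is the displayed integer vector. Then <v, e_j> = <v, u_j> / sqrt(<u_j, u_j>), so |<v, e_j>|^2 = <v, u_j>^2 / <u_j, u_j>.
Coefficients: <v, e_1> = 5/sqrt(5), <v, e_2> = 10/sqrt(45).
Square and sum: Σ |<v, e_j>|^2 = 65/9.
Compute ||v||^2 = v·v = 10.
Deficit = 10 − 65/9 = 25/9 ≥ 0, confirming Bessel's inequality. (The deficit equals ||v − Σ <v,e_j> e_j||^2, the squared distance from v to span{e_j}.)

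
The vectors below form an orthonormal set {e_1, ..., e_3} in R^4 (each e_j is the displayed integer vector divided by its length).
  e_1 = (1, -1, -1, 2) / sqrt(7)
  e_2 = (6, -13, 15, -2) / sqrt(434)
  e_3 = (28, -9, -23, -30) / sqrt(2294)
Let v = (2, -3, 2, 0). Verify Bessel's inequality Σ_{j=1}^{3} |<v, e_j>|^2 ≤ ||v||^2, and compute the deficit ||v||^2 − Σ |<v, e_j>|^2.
Σ |<v, e_j>|^2 = 17; ||v||^2 = 17; deficit = 0

Write each e_j = u_j / sqrt(<u_j, u_j>) where u_j is the displayed integer vector. Then <v, e_j> = <v, u_j> / sqrt(<u_j, u_j>), so |<v, e_j>|^2 = <v, u_j>^2 / <u_j, u_j>.
Coefficients: <v, e_1> = 3/sqrt(7), <v, e_2> = 81/sqrt(434), <v, e_3> = 37/sqrt(2294).
Square and sum: Σ |<v, e_j>|^2 = 17.
Compute ||v||^2 = v·v = 17.
Deficit = 17 − 17 = 0 ≥ 0, confirming Bessel's inequality. (The deficit equals ||v − Σ <v,e_j> e_j||^2, the squared distance from v to span{e_j}.)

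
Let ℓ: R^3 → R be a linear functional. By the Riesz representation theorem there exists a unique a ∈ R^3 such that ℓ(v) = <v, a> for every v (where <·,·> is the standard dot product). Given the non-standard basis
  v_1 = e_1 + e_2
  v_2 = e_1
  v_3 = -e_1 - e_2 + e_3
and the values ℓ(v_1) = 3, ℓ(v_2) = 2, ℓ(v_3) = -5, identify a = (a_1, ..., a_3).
a = (2, 1, -2)

Write a = (a_1, ..., a_3) in the standard basis. For each basis vector v_i, ℓ(v_i) = <v_i, a> is a linear equation in the a_j's. Collect the n equations into a matrix system V a = ℓ, where row i of V is v_i (expressed in the standard basis). Since V is invertible (lower-triangular with 1s on the diagonal, up to permutation), solve by back-substitution:
  V =
[[1, 1, 0],
 [1, 0, 0],
 [-1, -1, 1]]
  V a = (3, 2, -5)
Solving gives a = (2, 1, -2).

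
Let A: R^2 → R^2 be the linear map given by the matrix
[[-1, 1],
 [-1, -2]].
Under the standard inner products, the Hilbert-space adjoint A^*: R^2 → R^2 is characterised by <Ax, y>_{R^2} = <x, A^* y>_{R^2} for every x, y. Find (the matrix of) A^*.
A^* = A^T =
[[-1, -1],
 [1, -2]]

For real matrices with standard dot products, the defining identity <Ax, y> = <x, A^* y> gives (Ax)^T y = x^T (A^*) y, i.e. x^T A^T y = x^T (A^*) y. Since this holds for all x, y, we must have A^* = A^T. Therefore
A^* =
[[-1, -1],
 [1, -2]].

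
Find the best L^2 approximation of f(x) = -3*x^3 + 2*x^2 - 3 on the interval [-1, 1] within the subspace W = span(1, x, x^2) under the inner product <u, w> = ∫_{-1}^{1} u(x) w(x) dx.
g(x) = 2*x^2 - 9*x/5 - 3

The best approximation g ∈ W is the orthogonal projection of f onto W. Writing g = a_0 + a_1 x + a_2 x^2, the coefficients solve the normal equations G · a = b where
  G_{ij} = <φ_i, φ_j> and b_i = <f, φ_i>, with φ_0 = 1, φ_1 = x, φ_2 = x^2.
G =
  [2, 0, 2/3]
  [0, 2/3, 0]
  [2/3, 0, 2/5],
b = (-14/3, -6/5, -6/5).
Solving gives a_0 = -3, a_1 = -9/5, a_2 = 2, so
  g(x) = 2*x^2 - 9*x/5 - 3.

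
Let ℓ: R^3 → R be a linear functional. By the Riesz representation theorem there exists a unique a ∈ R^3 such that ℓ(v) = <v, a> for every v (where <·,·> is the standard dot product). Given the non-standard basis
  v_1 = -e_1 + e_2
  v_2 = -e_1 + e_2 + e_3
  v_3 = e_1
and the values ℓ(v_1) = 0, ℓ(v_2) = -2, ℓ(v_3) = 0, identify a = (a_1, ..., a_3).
a = (0, 0, -2)

Write a = (a_1, ..., a_3) in the standard basis. For each basis vector v_i, ℓ(v_i) = <v_i, a> is a linear equation in the a_j's. Collect the n equations into a matrix system V a = ℓ, where row i of V is v_i (expressed in the standard basis). Since V is invertible (lower-triangular with 1s on the diagonal, up to permutation), solve by back-substitution:
  V =
[[-1, 1, 0],
 [-1, 1, 1],
 [1, 0, 0]]
  V a = (0, -2, 0)
Solving gives a = (0, 0, -2).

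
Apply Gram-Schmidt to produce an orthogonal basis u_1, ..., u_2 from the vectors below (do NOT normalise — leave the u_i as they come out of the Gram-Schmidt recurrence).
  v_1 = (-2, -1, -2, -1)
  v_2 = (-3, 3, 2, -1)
Orthogonal basis:
  u_1 = (-2, -1, -2, -1)
  u_2 = (-3, 3, 2, -1)

Apply the Gram-Schmidt recurrence
  u_1 = v_1
  u_i = v_i − Σ_{j<i} ((v_i · u_j) / (u_j · u_j)) · u_j.

Step by step this gives:
  u_1 = (-2, -1, -2, -1)
  u_2 = (-3, 3, 2, -1)

Orthogonality check:
  u_2 · u_1 = 0 (should be 0)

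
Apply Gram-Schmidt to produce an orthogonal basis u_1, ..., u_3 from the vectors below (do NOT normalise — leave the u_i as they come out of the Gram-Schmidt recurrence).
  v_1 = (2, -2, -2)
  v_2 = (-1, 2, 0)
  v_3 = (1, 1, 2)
Orthogonal basis:
  u_1 = (2, -2, -2)
  u_2 = (0, 1, -1)
  u_3 = (5/3, 5/6, 5/6)

Apply the Gram-Schmidt recurrence
  u_1 = v_1
  u_i = v_i − Σ_{j<i} ((v_i · u_j) / (u_j · u_j)) · u_j.

Step by step this gives:
  u_1 = (2, -2, -2)
  u_2 = (0, 1, -1)
  u_3 = (5/3, 5/6, 5/6)

Orthogonality check:
  u_2 · u_1 = 0 (should be 0)
  u_3 · u_1 = 0 (should be 0)
  u_3 · u_2 = 0 (should be 0)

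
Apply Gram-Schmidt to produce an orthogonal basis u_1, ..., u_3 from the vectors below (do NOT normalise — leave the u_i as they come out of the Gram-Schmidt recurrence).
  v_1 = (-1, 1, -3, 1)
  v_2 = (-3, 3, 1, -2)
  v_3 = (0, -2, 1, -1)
Orthogonal basis:
  u_1 = (-1, 1, -3, 1)
  u_2 = (-35/12, 35/12, 5/4, -25/12)
  u_3 = (-9/11, -13/11, -4/11, -8/11)

Apply the Gram-Schmidt recurrence
  u_1 = v_1
  u_i = v_i − Σ_{j<i} ((v_i · u_j) / (u_j · u_j)) · u_j.

Step by step this gives:
  u_1 = (-1, 1, -3, 1)
  u_2 = (-35/12, 35/12, 5/4, -25/12)
  u_3 = (-9/11, -13/11, -4/11, -8/11)

Orthogonality check:
  u_2 · u_1 = 0 (should be 0)
  u_3 · u_1 = 0 (should be 0)
  u_3 · u_2 = 0 (should be 0)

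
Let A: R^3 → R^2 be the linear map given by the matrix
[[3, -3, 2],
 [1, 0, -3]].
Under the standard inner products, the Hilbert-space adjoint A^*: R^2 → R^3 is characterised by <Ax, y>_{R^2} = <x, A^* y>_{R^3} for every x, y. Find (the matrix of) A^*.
A^* = A^T =
[[3, 1],
 [-3, 0],
 [2, -3]]

For real matrices with standard dot products, the defining identity <Ax, y> = <x, A^* y> gives (Ax)^T y = x^T (A^*) y, i.e. x^T A^T y = x^T (A^*) y. Since this holds for all x, y, we must have A^* = A^T. Therefore
A^* =
[[3, 1],
 [-3, 0],
 [2, -3]].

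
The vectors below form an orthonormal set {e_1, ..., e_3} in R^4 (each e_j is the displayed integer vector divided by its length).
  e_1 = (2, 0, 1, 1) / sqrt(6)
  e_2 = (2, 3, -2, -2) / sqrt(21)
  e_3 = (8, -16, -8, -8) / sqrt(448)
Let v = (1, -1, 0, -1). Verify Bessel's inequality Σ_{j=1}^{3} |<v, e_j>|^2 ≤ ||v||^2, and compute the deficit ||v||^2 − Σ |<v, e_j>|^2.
Σ |<v, e_j>|^2 = 5/2; ||v||^2 = 3; deficit = 1/2

Write each e_j = u_j / sqrt(<u_j, u_j>) where u_j is the displayed integer vector. Then <v, e_j> = <v, u_j> / sqrt(<u_j, u_j>), so |<v, e_j>|^2 = <v, u_j>^2 / <u_j, u_j>.
Coefficients: <v, e_1> = 1/sqrt(6), <v, e_2> = 1/sqrt(21), <v, e_3> = 32/sqrt(448).
Square and sum: Σ |<v, e_j>|^2 = 5/2.
Compute ||v||^2 = v·v = 3.
Deficit = 3 − 5/2 = 1/2 ≥ 0, confirming Bessel's inequality. (The deficit equals ||v − Σ <v,e_j> e_j||^2, the squared distance from v to span{e_j}.)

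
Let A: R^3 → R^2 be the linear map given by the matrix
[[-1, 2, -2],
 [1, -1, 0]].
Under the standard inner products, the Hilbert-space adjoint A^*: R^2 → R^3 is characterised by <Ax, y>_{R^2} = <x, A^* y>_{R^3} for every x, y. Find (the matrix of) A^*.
A^* = A^T =
[[-1, 1],
 [2, -1],
 [-2, 0]]

For real matrices with standard dot products, the defining identity <Ax, y> = <x, A^* y> gives (Ax)^T y = x^T (A^*) y, i.e. x^T A^T y = x^T (A^*) y. Since this holds for all x, y, we must have A^* = A^T. Therefore
A^* =
[[-1, 1],
 [2, -1],
 [-2, 0]].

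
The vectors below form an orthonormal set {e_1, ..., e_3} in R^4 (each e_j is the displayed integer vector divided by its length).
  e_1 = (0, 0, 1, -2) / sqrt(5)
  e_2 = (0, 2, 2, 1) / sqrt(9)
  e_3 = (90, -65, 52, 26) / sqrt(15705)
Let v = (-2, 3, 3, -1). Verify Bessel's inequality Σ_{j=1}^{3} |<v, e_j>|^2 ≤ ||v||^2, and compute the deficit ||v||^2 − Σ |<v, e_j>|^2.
Σ |<v, e_j>|^2 = 7771/349; ||v||^2 = 23; deficit = 256/349

Write each e_j = u_j / sqrt(<u_j, u_j>) where u_j is the displayed integer vector. Then <v, e_j> = <v, u_j> / sqrt(<u_j, u_j>), so |<v, e_j>|^2 = <v, u_j>^2 / <u_j, u_j>.
Coefficients: <v, e_1> = 5/sqrt(5), <v, e_2> = 11/sqrt(9), <v, e_3> = -245/sqrt(15705).
Square and sum: Σ |<v, e_j>|^2 = 7771/349.
Compute ||v||^2 = v·v = 23.
Deficit = 23 − 7771/349 = 256/349 ≥ 0, confirming Bessel's inequality. (The deficit equals ||v − Σ <v,e_j> e_j||^2, the squared distance from v to span{e_j}.)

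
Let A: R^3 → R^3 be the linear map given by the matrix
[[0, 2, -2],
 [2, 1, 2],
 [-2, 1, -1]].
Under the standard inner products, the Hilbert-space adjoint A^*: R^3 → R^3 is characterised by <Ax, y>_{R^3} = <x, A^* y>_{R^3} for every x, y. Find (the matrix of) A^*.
A^* = A^T =
[[0, 2, -2],
 [2, 1, 1],
 [-2, 2, -1]]

For real matrices with standard dot products, the defining identity <Ax, y> = <x, A^* y> gives (Ax)^T y = x^T (A^*) y, i.e. x^T A^T y = x^T (A^*) y. Since this holds for all x, y, we must have A^* = A^T. Therefore
A^* =
[[0, 2, -2],
 [2, 1, 1],
 [-2, 2, -1]].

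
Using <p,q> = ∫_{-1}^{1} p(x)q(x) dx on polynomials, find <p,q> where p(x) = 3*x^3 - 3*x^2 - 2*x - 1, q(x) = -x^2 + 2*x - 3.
<p,q> = 68/5

Expand the product: p(x)·q(x) = -3*x^5 + 9*x^4 - 13*x^3 + 6*x^2 + 4*x + 3.
∫_{-1}^{1} of each monomial x^k gives [2/(k+1) if k even, 0 if k odd]. Integrating term-by-term (or equivalently evaluating the antiderivative F(x) = -x^6/2 + 9*x^5/5 - 13*x^4/4 + 2*x^3 + 2*x^2 + 3*x at the endpoints):
  F(1) − F(−1) = 101/20 − (-171/20) = 68/5.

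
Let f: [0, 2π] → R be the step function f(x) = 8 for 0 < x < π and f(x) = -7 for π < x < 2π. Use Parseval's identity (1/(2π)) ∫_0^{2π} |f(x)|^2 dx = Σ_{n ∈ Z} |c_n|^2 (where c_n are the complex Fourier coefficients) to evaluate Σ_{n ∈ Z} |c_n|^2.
Σ |c_n|^2 = 113/2

Parseval equates the L^2 energy of f (normalised by 1/(2π)) with the ℓ^2 sum of its Fourier coefficients: (1/(2π)) ∫_0^{2π} |f|^2 = Σ |c_n|^2.
Compute the left side: (1/(2π)) [∫_0^π 8^2 dx + ∫_π^{2π} (-7)^2 dx] = (1/(2π)) · (64π + 49π) = (64 + 49)/2 = 113/2.
So Σ_{n ∈ Z} |c_n|^2 = 113/2.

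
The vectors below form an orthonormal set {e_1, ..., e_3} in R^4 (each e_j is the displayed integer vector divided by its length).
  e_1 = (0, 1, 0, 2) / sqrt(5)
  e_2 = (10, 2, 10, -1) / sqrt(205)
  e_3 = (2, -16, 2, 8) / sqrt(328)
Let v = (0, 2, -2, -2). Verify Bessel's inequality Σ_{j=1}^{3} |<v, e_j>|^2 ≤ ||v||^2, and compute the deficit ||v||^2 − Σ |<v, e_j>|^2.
Σ |<v, e_j>|^2 = 10; ||v||^2 = 12; deficit = 2

Write each e_j = u_j / sqrt(<u_j, u_j>) where u_j is the displayed integer vector. Then <v, e_j> = <v, u_j> / sqrt(<u_j, u_j>), so |<v, e_j>|^2 = <v, u_j>^2 / <u_j, u_j>.
Coefficients: <v, e_1> = -2/sqrt(5), <v, e_2> = -14/sqrt(205), <v, e_3> = -52/sqrt(328).
Square and sum: Σ |<v, e_j>|^2 = 10.
Compute ||v||^2 = v·v = 12.
Deficit = 12 − 10 = 2 ≥ 0, confirming Bessel's inequality. (The deficit equals ||v − Σ <v,e_j> e_j||^2, the squared distance from v to span{e_j}.)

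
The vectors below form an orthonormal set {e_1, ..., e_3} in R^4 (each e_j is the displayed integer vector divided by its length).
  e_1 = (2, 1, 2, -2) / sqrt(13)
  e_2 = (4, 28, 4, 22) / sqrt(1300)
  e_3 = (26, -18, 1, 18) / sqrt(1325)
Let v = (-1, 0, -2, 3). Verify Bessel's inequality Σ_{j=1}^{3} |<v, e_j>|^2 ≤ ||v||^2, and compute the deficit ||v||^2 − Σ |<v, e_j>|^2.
Σ |<v, e_j>|^2 = 733/53; ||v||^2 = 14; deficit = 9/53

Write each e_j = u_j / sqrt(<u_j, u_j>) where u_j is the displayed integer vector. Then <v, e_j> = <v, u_j> / sqrt(<u_j, u_j>), so |<v, e_j>|^2 = <v, u_j>^2 / <u_j, u_j>.
Coefficients: <v, e_1> = -12/sqrt(13), <v, e_2> = 54/sqrt(1300), <v, e_3> = 26/sqrt(1325).
Square and sum: Σ |<v, e_j>|^2 = 733/53.
Compute ||v||^2 = v·v = 14.
Deficit = 14 − 733/53 = 9/53 ≥ 0, confirming Bessel's inequality. (The deficit equals ||v − Σ <v,e_j> e_j||^2, the squared distance from v to span{e_j}.)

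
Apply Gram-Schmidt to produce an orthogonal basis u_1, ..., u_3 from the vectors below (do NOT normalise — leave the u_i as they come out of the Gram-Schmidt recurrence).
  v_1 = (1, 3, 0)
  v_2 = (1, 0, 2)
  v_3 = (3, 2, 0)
Orthogonal basis:
  u_1 = (1, 3, 0)
  u_2 = (9/10, -3/10, 2)
  u_3 = (12/7, -4/7, -6/7)

Apply the Gram-Schmidt recurrence
  u_1 = v_1
  u_i = v_i − Σ_{j<i} ((v_i · u_j) / (u_j · u_j)) · u_j.

Step by step this gives:
  u_1 = (1, 3, 0)
  u_2 = (9/10, -3/10, 2)
  u_3 = (12/7, -4/7, -6/7)

Orthogonality check:
  u_2 · u_1 = 0 (should be 0)
  u_3 · u_1 = 0 (should be 0)
  u_3 · u_2 = 0 (should be 0)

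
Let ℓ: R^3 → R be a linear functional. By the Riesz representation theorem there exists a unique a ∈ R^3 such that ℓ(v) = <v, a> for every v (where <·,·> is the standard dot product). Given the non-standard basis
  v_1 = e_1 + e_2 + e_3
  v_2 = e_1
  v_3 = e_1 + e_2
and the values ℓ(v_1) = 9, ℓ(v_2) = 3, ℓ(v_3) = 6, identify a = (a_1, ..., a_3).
a = (3, 3, 3)

Write a = (a_1, ..., a_3) in the standard basis. For each basis vector v_i, ℓ(v_i) = <v_i, a> is a linear equation in the a_j's. Collect the n equations into a matrix system V a = ℓ, where row i of V is v_i (expressed in the standard basis). Since V is invertible (lower-triangular with 1s on the diagonal, up to permutation), solve by back-substitution:
  V =
[[1, 1, 1],
 [1, 0, 0],
 [1, 1, 0]]
  V a = (9, 3, 6)
Solving gives a = (3, 3, 3).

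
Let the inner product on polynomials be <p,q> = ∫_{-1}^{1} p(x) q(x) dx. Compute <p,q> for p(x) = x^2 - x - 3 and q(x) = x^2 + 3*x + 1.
<p,q> = -134/15

Expand the product: p(x)·q(x) = x^4 + 2*x^3 - 5*x^2 - 10*x - 3.
∫_{-1}^{1} of each monomial x^k gives [2/(k+1) if k even, 0 if k odd]. Integrating term-by-term (or equivalently evaluating the antiderivative F(x) = x^5/5 + x^4/2 - 5*x^3/3 - 5*x^2 - 3*x at the endpoints):
  F(1) − F(−1) = -269/30 − (-1/30) = -134/15.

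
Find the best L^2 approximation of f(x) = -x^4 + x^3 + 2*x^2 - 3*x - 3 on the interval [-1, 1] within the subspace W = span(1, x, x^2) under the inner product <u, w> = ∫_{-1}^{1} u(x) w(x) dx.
g(x) = 8*x^2/7 - 12*x/5 - 102/35

The best approximation g ∈ W is the orthogonal projection of f onto W. Writing g = a_0 + a_1 x + a_2 x^2, the coefficients solve the normal equations G · a = b where
  G_{ij} = <φ_i, φ_j> and b_i = <f, φ_i>, with φ_0 = 1, φ_1 = x, φ_2 = x^2.
G =
  [2, 0, 2/3]
  [0, 2/3, 0]
  [2/3, 0, 2/5],
b = (-76/15, -8/5, -52/35).
Solving gives a_0 = -102/35, a_1 = -12/5, a_2 = 8/7, so
  g(x) = 8*x^2/7 - 12*x/5 - 102/35.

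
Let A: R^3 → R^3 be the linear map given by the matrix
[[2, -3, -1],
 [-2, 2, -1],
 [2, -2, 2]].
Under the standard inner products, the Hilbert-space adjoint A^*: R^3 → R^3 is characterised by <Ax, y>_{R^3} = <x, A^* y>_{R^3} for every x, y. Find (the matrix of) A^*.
A^* = A^T =
[[2, -2, 2],
 [-3, 2, -2],
 [-1, -1, 2]]

For real matrices with standard dot products, the defining identity <Ax, y> = <x, A^* y> gives (Ax)^T y = x^T (A^*) y, i.e. x^T A^T y = x^T (A^*) y. Since this holds for all x, y, we must have A^* = A^T. Therefore
A^* =
[[2, -2, 2],
 [-3, 2, -2],
 [-1, -1, 2]].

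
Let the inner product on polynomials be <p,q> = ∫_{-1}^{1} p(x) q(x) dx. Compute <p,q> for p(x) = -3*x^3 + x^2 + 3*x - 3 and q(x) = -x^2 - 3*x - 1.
<p,q> = 68/15

Expand the product: p(x)·q(x) = 3*x^5 + 8*x^4 - 3*x^3 - 7*x^2 + 6*x + 3.
∫_{-1}^{1} of each monomial x^k gives [2/(k+1) if k even, 0 if k odd]. Integrating term-by-term (or equivalently evaluating the antiderivative F(x) = x^6/2 + 8*x^5/5 - 3*x^4/4 - 7*x^3/3 + 3*x^2 + 3*x at the endpoints):
  F(1) − F(−1) = 301/60 − (29/60) = 68/15.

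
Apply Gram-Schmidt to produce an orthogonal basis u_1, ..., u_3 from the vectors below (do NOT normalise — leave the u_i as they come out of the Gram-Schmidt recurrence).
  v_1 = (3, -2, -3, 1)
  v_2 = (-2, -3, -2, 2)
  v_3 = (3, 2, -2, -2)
Orthogonal basis:
  u_1 = (3, -2, -3, 1)
  u_2 = (-70/23, -53/23, -22/23, 38/23)
  u_3 = (-294/419, 364/419, -679/419, -427/419)

Apply the Gram-Schmidt recurrence
  u_1 = v_1
  u_i = v_i − Σ_{j<i} ((v_i · u_j) / (u_j · u_j)) · u_j.

Step by step this gives:
  u_1 = (3, -2, -3, 1)
  u_2 = (-70/23, -53/23, -22/23, 38/23)
  u_3 = (-294/419, 364/419, -679/419, -427/419)

Orthogonality check:
  u_2 · u_1 = 0 (should be 0)
  u_3 · u_1 = 0 (should be 0)
  u_3 · u_2 = 0 (should be 0)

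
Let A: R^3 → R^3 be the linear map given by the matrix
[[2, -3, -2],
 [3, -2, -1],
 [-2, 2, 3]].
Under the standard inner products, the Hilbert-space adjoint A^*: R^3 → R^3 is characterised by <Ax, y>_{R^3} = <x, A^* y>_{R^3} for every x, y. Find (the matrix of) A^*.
A^* = A^T =
[[2, 3, -2],
 [-3, -2, 2],
 [-2, -1, 3]]

For real matrices with standard dot products, the defining identity <Ax, y> = <x, A^* y> gives (Ax)^T y = x^T (A^*) y, i.e. x^T A^T y = x^T (A^*) y. Since this holds for all x, y, we must have A^* = A^T. Therefore
A^* =
[[2, 3, -2],
 [-3, -2, 2],
 [-2, -1, 3]].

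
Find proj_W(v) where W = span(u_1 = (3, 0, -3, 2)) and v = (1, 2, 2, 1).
proj_W(v) = (-3/22, 0, 3/22, -1/11)

Set up U = [u_1 | ... | u_1] ∈ R^(4×1). The projector onto W = col(U) is P = U (U^T U)^(-1) U^T.
Compute U^T U =
  [22],
and U^T v = (-1).
Solve U^T U · c = U^T v for the coefficients: c = (-1/22). The projection is proj_W(v) = U c.
Check: (v - proj_W(v)) · u_1 = 0  (should be 0).
Result: proj_W(v) = (-3/22, 0, 3/22, -1/11).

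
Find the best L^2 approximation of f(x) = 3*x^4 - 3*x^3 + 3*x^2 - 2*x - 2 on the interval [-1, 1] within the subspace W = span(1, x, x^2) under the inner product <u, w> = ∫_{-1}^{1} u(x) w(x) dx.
g(x) = 39*x^2/7 - 19*x/5 - 79/35

The best approximation g ∈ W is the orthogonal projection of f onto W. Writing g = a_0 + a_1 x + a_2 x^2, the coefficients solve the normal equations G · a = b where
  G_{ij} = <φ_i, φ_j> and b_i = <f, φ_i>, with φ_0 = 1, φ_1 = x, φ_2 = x^2.
G =
  [2, 0, 2/3]
  [0, 2/3, 0]
  [2/3, 0, 2/5],
b = (-4/5, -38/15, 76/105).
Solving gives a_0 = -79/35, a_1 = -19/5, a_2 = 39/7, so
  g(x) = 39*x^2/7 - 19*x/5 - 79/35.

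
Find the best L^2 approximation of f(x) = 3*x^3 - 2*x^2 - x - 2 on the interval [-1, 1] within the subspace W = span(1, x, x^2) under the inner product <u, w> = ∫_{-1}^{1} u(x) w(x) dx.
g(x) = -2*x^2 + 4*x/5 - 2

The best approximation g ∈ W is the orthogonal projection of f onto W. Writing g = a_0 + a_1 x + a_2 x^2, the coefficients solve the normal equations G · a = b where
  G_{ij} = <φ_i, φ_j> and b_i = <f, φ_i>, with φ_0 = 1, φ_1 = x, φ_2 = x^2.
G =
  [2, 0, 2/3]
  [0, 2/3, 0]
  [2/3, 0, 2/5],
b = (-16/3, 8/15, -32/15).
Solving gives a_0 = -2, a_1 = 4/5, a_2 = -2, so
  g(x) = -2*x^2 + 4*x/5 - 2.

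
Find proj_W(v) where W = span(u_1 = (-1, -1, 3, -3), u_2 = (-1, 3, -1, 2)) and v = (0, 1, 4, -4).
proj_W(v) = (-319/179, -27/179, 665/179, -592/179)

Set up U = [u_1 | ... | u_2] ∈ R^(4×2). The projector onto W = col(U) is P = U (U^T U)^(-1) U^T.
Compute U^T U =
  [20, -11]
  [-11, 15],
and U^T v = (23, -9).
Solve U^T U · c = U^T v for the coefficients: c = (246/179, 73/179). The projection is proj_W(v) = U c.
Check: (v - proj_W(v)) · u_1 = 0  (should be 0).
Check: (v - proj_W(v)) · u_2 = 0  (should be 0).
Result: proj_W(v) = (-319/179, -27/179, 665/179, -592/179).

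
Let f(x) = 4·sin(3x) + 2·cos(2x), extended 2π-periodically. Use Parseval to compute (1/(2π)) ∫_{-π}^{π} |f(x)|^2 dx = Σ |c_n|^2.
Σ |c_n|^2 = 10

Expand |f|^2 and use orthogonality of {sin(nx), cos(mx)} on [-π, π]:
  ∫_{-π}^{π} sin(nx)^2 dx = π, ∫ cos(mx)^2 dx = π, and cross terms integrate to 0.
So ∫_{-π}^{π} f(x)^2 dx = 4^2 · π + 2^2 · π = (16 + 4)π.
Divide by 2π: (16 + 4)/2 = 10.
By Parseval, this equals Σ |c_n|^2.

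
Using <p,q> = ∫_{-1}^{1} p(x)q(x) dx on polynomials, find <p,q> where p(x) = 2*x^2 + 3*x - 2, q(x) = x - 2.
<p,q> = 22/3

Expand the product: p(x)·q(x) = 2*x^3 - x^2 - 8*x + 4.
∫_{-1}^{1} of each monomial x^k gives [2/(k+1) if k even, 0 if k odd]. Integrating term-by-term (or equivalently evaluating the antiderivative F(x) = x^4/2 - x^3/3 - 4*x^2 + 4*x at the endpoints):
  F(1) − F(−1) = 1/6 − (-43/6) = 22/3.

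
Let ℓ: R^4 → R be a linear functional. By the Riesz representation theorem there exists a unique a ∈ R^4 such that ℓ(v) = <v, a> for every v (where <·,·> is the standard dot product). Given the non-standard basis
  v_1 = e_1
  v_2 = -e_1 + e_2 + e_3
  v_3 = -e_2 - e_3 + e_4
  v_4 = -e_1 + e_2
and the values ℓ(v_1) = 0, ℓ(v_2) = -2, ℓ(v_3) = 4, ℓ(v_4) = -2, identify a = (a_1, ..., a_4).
a = (0, -2, 0, 2)

Write a = (a_1, ..., a_4) in the standard basis. For each basis vector v_i, ℓ(v_i) = <v_i, a> is a linear equation in the a_j's. Collect the n equations into a matrix system V a = ℓ, where row i of V is v_i (expressed in the standard basis). Since V is invertible (lower-triangular with 1s on the diagonal, up to permutation), solve by back-substitution:
  V =
[[1, 0, 0, 0],
 [-1, 1, 1, 0],
 [0, -1, -1, 1],
 [-1, 1, 0, 0]]
  V a = (0, -2, 4, -2)
Solving gives a = (0, -2, 0, 2).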